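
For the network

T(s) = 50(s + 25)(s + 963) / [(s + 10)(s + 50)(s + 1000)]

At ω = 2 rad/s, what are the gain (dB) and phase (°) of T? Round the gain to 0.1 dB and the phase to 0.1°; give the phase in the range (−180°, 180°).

At s = jω = j2:
zero (s+25): 25 + j2 → |·| = √(25²+2²) = √629 ≈ 25.08, ∠ = arctan(2/25) ≈ 4.57°
zero (s+963): 963 + j2 → |·| = √(963²+2²) = √927373 ≈ 963, ∠ = arctan(2/963) ≈ 0.12°
pole (s+10): 10 + j2 → |·| = √(10²+2²) = √104 ≈ 10.198, ∠ = arctan(2/10) ≈ 11.31°
pole (s+50): 50 + j2 → |·| = √(50²+2²) = √2504 ≈ 50.04, ∠ = arctan(2/50) ≈ 2.29°
pole (s+1000): 1000 + j2 → |·| = √(1000²+2²) = √1000004 ≈ 1000, ∠ = arctan(2/1000) ≈ 0.11°
|T| = 50 · 24152 / 5.1031e+05 ≈ 2.3664
Gain = 20 log₁₀(2.3664) ≈ 7.48 dB
∠T = 4.69° − 13.71° = -9.02°

7.5 dB, -9.0°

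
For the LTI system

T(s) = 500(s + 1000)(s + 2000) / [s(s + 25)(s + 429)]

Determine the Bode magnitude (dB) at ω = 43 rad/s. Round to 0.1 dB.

60.7 dB

At s = jω = j43:
zero (s+1000): 1000 + j43 → |·| = √(1000²+43²) = √1001849 ≈ 1000.9, ∠ = arctan(43/1000) ≈ 2.46°
zero (s+2000): 2000 + j43 → |·| = √(2000²+43²) = √4001849 ≈ 2000.5, ∠ = arctan(43/2000) ≈ 1.23°
pole (s+25): 25 + j43 → |·| = √(25²+43²) = √2474 ≈ 49.739, ∠ = arctan(43/25) ≈ 59.83°
pole (s+429): 429 + j43 → |·| = √(429²+43²) = √185890 ≈ 431.15, ∠ = arctan(43/429) ≈ 5.72°
pole at origin: |s| = 43, ∠ = 90.00° (in denominator)
|T| = 500 · 2.0023e+06 / 9.2213e+05 ≈ 1085.7
Gain = 20 log₁₀(1085.7) ≈ 60.71 dB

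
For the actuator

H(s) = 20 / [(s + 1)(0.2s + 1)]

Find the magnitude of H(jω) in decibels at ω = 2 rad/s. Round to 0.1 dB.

18.4 dB

At ω = 2 rad/s:
pole (1 + j2·1) = 1 + j2 → |·| ≈ 2.2361, ∠ ≈ 63.43°
pole (1 + j2·0.2) = 1 + j0.4 → |·| ≈ 1.077, ∠ ≈ 21.80°
|H| = 20 · 1 / (2.2361 · 1.077) ≈ 8.3047
Gain = 20 log₁₀(8.3047) ≈ 18.39 dB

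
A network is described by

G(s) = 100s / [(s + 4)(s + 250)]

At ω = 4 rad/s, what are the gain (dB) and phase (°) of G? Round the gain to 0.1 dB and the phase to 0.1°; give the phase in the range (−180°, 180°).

At s = jω = j4:
zero at origin: s = j4 → |·| = 4, ∠ = 90.00°
pole (s+4): 4 + j4 → |·| = √(4²+4²) = √32 ≈ 5.6569, ∠ = arctan(4/4) ≈ 45.00°
pole (s+250): 250 + j4 → |·| = √(250²+4²) = √62516 ≈ 250.03, ∠ = arctan(4/250) ≈ 0.92°
|G| = 100 · 4 / 1414.4 ≈ 0.28281
Gain = 20 log₁₀(0.28281) ≈ -10.97 dB
∠G = 90.00° − 45.92° = 44.08°

-11.0 dB, 44.1°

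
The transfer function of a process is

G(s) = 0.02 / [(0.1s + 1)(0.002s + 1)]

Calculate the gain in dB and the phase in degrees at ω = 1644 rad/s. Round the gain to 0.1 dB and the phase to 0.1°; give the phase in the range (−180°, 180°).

At ω = 1644 rad/s:
pole (1 + j1644·0.1) = 1 + j164.4 → |·| ≈ 164.4, ∠ ≈ 89.65°
pole (1 + j1644·0.002) = 1 + j3.288 → |·| ≈ 3.4367, ∠ ≈ 73.08°
|G| = 0.02 · 1 / (164.4 · 3.4367) ≈ 3.5399e-05
Gain = 20 log₁₀(3.5399e-05) ≈ -89.02 dB
∠G = (0°) − (89.65° + 73.08°) = -162.73°

-89.0 dB, -162.7°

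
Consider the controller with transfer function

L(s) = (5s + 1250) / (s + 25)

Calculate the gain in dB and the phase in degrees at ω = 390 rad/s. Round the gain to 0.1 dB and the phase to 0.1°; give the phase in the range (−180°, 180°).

Substitute s = j390:
Numerator: 5(j390) + 1250 = 1250 + j1950
Denominator: (j390) + 25 = 25 + j390
|N| = √(1250² + 1950²) ≈ 2316.2, ∠N ≈ 57.34°
|D| = √(25² + 390²) ≈ 390.8, ∠D ≈ 86.33°
|L| = 2316.2 / 390.8 ≈ 5.9268
Gain = 20 log₁₀(5.9268) ≈ 15.46 dB
∠L = 57.34° − 86.33° = -28.99°

15.5 dB, -29.0°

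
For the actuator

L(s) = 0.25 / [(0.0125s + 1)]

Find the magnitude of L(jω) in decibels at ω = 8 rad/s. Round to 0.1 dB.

-12.1 dB

At ω = 8 rad/s:
pole (1 + j8·0.0125) = 1 + j0.1 → |·| ≈ 1.005, ∠ ≈ 5.71°
|L| = 0.25 · 1 / (1.005) ≈ 0.24876
Gain = 20 log₁₀(0.24876) ≈ -12.08 dB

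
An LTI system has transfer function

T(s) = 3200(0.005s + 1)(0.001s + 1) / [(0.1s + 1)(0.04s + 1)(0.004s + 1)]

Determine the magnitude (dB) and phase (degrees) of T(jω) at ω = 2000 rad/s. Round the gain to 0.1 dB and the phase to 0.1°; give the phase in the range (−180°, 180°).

At ω = 2000 rad/s:
zero (1 + j2000·0.005) = 1 + j10 → |·| ≈ 10.05, ∠ ≈ 84.29°
zero (1 + j2000·0.001) = 1 + j2 → |·| ≈ 2.2361, ∠ ≈ 63.43°
pole (1 + j2000·0.1) = 1 + j200 → |·| ≈ 200, ∠ ≈ 89.71°
pole (1 + j2000·0.04) = 1 + j80 → |·| ≈ 80.006, ∠ ≈ 89.28°
pole (1 + j2000·0.004) = 1 + j8 → |·| ≈ 8.0623, ∠ ≈ 82.87°
|T| = 3200 · 10.05 · 2.2361 / (200 · 80.006 · 8.0623) ≈ 0.55744
Gain = 20 log₁₀(0.55744) ≈ -5.08 dB
∠T = (84.29° + 63.43°) − (89.71° + 89.28° + 82.87°) = -114.14°

-5.1 dB, -114.1°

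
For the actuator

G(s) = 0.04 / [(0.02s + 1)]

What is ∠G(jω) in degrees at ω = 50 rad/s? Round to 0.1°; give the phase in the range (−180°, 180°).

-45.0°

At ω = 50 rad/s:
pole (1 + j50·0.02) = 1 + j1 → |·| ≈ 1.4142, ∠ ≈ 45.00°
∠G = (0°) − (45.00°) = -45.00°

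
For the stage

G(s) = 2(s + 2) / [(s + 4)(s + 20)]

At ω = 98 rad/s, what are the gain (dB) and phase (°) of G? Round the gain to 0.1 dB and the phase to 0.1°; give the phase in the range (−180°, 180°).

At s = jω = j98:
zero (s+2): 2 + j98 → |·| = √(2²+98²) = √9608 ≈ 98.02, ∠ = arctan(98/2) ≈ 88.83°
pole (s+4): 4 + j98 → |·| = √(4²+98²) = √9620 ≈ 98.082, ∠ = arctan(98/4) ≈ 87.66°
pole (s+20): 20 + j98 → |·| = √(20²+98²) = √10004 ≈ 100.02, ∠ = arctan(98/20) ≈ 78.47°
|G| = 2 · 98.02 / 9810.2 ≈ 0.019983
Gain = 20 log₁₀(0.019983) ≈ -33.99 dB
∠G = 88.83° − 166.13° = -77.30°

-34.0 dB, -77.3°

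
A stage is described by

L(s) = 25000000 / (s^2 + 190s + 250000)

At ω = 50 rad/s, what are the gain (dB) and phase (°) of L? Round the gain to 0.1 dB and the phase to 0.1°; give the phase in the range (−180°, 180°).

At s = jω = j50:
quadratic: (j50)² + 190·j50 + 250000 = 247500 + j9500 → |·| ≈ 2.4768e+05, ∠ ≈ 2.20°
|L| = 25000000 / 2.4768e+05 ≈ 100.94
Gain = 20 log₁₀(100.94) ≈ 40.08 dB
∠L = 0.00° − 2.20° = -2.20°

40.1 dB, -2.2°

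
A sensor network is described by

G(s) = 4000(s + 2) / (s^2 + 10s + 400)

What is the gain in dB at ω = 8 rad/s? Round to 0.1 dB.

39.6 dB

At s = jω = j8:
zero (s+2): 2 + j8 → |·| = √(2²+8²) = √68 ≈ 8.2462, ∠ = arctan(8/2) ≈ 75.96°
quadratic: (j8)² + 10·j8 + 400 = 336 + j80 → |·| ≈ 345.39, ∠ ≈ 13.39°
|G| = 4000 · 8.2462 / 345.39 ≈ 95.5
Gain = 20 log₁₀(95.5) ≈ 39.60 dB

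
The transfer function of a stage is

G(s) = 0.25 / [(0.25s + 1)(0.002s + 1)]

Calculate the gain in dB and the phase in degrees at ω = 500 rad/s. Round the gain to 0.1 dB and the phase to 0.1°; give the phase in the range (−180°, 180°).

-57.0 dB, -134.5°

At ω = 500 rad/s:
pole (1 + j500·0.25) = 1 + j125 → |·| ≈ 125, ∠ ≈ 89.54°
pole (1 + j500·0.002) = 1 + j1 → |·| ≈ 1.4142, ∠ ≈ 45.00°
|G| = 0.25 · 1 / (125 · 1.4142) ≈ 0.0014142
Gain = 20 log₁₀(0.0014142) ≈ -56.99 dB
∠G = (0°) − (89.54° + 45.00°) = -134.54°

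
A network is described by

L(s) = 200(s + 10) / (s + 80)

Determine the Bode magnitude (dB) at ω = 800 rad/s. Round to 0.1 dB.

46.0 dB

At s = jω = j800:
zero (s+10): 10 + j800 → |·| = √(10²+800²) = √640100 ≈ 800.06, ∠ = arctan(800/10) ≈ 89.28°
pole (s+80): 80 + j800 → |·| = √(80²+800²) = √646400 ≈ 803.99, ∠ = arctan(800/80) ≈ 84.29°
|L| = 200 · 800.06 / 803.99 ≈ 199.02
Gain = 20 log₁₀(199.02) ≈ 45.98 dB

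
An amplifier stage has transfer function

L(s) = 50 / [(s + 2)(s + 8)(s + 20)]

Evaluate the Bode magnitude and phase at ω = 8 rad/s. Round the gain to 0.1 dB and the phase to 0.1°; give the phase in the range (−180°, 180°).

At s = jω = j8:
pole (s+2): 2 + j8 → |·| = √(2²+8²) = √68 ≈ 8.2462, ∠ = arctan(8/2) ≈ 75.96°
pole (s+8): 8 + j8 → |·| = √(8²+8²) = √128 ≈ 11.314, ∠ = arctan(8/8) ≈ 45.00°
pole (s+20): 20 + j8 → |·| = √(20²+8²) = √464 ≈ 21.541, ∠ = arctan(8/20) ≈ 21.80°
|L| = 50 / 2009.7 ≈ 0.024879
Gain = 20 log₁₀(0.024879) ≈ -32.08 dB
∠L = 0.00° − 142.76° = -142.76°

-32.1 dB, -142.8°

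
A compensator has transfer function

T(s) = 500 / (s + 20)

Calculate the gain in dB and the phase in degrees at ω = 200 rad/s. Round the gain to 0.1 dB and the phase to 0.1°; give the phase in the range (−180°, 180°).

7.9 dB, -84.3°

At s = jω = j200:
pole (s+20): 20 + j200 → |·| = √(20²+200²) = √40400 ≈ 201, ∠ = arctan(200/20) ≈ 84.29°
|T| = 500 / 201 ≈ 2.4876
Gain = 20 log₁₀(2.4876) ≈ 7.92 dB
∠T = 0.00° − 84.29° = -84.29°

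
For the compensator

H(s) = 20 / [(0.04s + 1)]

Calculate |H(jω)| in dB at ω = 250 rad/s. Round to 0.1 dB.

At ω = 250 rad/s:
pole (1 + j250·0.04) = 1 + j10 → |·| ≈ 10.05, ∠ ≈ 84.29°
|H| = 20 · 1 / (10.05) ≈ 1.99
Gain = 20 log₁₀(1.99) ≈ 5.98 dB

6.0 dB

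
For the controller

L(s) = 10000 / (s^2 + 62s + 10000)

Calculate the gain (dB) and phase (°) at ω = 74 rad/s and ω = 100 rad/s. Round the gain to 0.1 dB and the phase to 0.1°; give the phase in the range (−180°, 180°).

ω = 74: 3.8 dB, -45.4°; ω = 100: 4.2 dB, -90.0°

At s = jω = j74:
quadratic: (j74)² + 62·j74 + 10000 = 4524 + j4588 → |·| ≈ 6443.3, ∠ ≈ 45.40°
|L| = 10000 / 6443.3 ≈ 1.552
Gain = 20 log₁₀(1.552) ≈ 3.82 dB
∠L = 0.00° − 45.40° = -45.40°

At s = jω = j100:
quadratic: (j100)² + 62·j100 + 10000 = 0 + j6200 → |·| ≈ 6200, ∠ ≈ 90.00°
|L| = 10000 / 6200 ≈ 1.6129
Gain = 20 log₁₀(1.6129) ≈ 4.15 dB
∠L = 0.00° − 90.00° = -90.00°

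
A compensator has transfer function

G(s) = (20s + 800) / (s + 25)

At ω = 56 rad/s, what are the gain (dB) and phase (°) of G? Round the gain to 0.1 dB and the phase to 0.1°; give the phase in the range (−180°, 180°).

Substitute s = j56:
Numerator: 20(j56) + 800 = 800 + j1120
Denominator: (j56) + 25 = 25 + j56
|N| = √(800² + 1120²) ≈ 1376.4, ∠N ≈ 54.46°
|D| = √(25² + 56²) ≈ 61.327, ∠D ≈ 65.94°
|G| = 1376.4 / 61.327 ≈ 22.444
Gain = 20 log₁₀(22.444) ≈ 27.02 dB
∠G = 54.46° − 65.94° = -11.48°

27.0 dB, -11.5°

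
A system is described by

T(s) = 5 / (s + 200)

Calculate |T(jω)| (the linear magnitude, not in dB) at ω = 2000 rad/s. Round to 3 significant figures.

Substitute s = j2000:
Numerator: 5 = 5 + j0
Denominator: (j2000) + 200 = 200 + j2000
|N| = √(5² + 0²) ≈ 5, ∠N ≈ 0.00°
|D| = √(200² + 2000²) ≈ 2010, ∠D ≈ 84.29°
|T| = 5 / 2010 ≈ 0.0024876

0.00249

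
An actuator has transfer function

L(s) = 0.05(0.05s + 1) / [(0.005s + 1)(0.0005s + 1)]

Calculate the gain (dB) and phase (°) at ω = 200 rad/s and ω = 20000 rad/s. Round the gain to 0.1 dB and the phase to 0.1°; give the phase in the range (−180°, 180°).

At ω = 200 rad/s:
zero (1 + j200·0.05) = 1 + j10 → |·| ≈ 10.05, ∠ ≈ 84.29°
pole (1 + j200·0.005) = 1 + j1 → |·| ≈ 1.4142, ∠ ≈ 45.00°
pole (1 + j200·0.0005) = 1 + j0.1 → |·| ≈ 1.005, ∠ ≈ 5.71°
|L| = 0.05 · 10.05 / (1.4142 · 1.005) ≈ 0.35356
Gain = 20 log₁₀(0.35356) ≈ -9.03 dB
∠L = (84.29°) − (45.00° + 5.71°) = 33.58°

At ω = 20000 rad/s:
zero (1 + j20000·0.05) = 1 + j1000 → |·| ≈ 1000, ∠ ≈ 89.94°
pole (1 + j20000·0.005) = 1 + j100 → |·| ≈ 100, ∠ ≈ 89.43°
pole (1 + j20000·0.0005) = 1 + j10 → |·| ≈ 10.05, ∠ ≈ 84.29°
|L| = 0.05 · 1000 / (100 · 10.05) ≈ 0.049751
Gain = 20 log₁₀(0.049751) ≈ -26.06 dB
∠L = (89.94°) − (89.43° + 84.29°) = -83.78°

ω = 200: -9.0 dB, 33.6°; ω = 20000: -26.1 dB, -83.8°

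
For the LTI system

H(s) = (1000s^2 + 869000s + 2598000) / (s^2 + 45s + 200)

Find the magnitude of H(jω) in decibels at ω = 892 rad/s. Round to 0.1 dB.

62.9 dB

Substitute s = j892:
Numerator: 1000(j892)^2 + 869000(j892) + 2598000 = -793066000 + j775148000
Denominator: (j892)^2 + 45(j892) + 200 = -795464 + j40140
|N| = √(793066000² + 775148000²) ≈ 1.109e+09, ∠N ≈ 135.65°
|D| = √(795464² + 40140²) ≈ 7.9648e+05, ∠D ≈ 177.11°
|H| = 1.109e+09 / 7.9648e+05 ≈ 1392.4
Gain = 20 log₁₀(1392.4) ≈ 62.88 dB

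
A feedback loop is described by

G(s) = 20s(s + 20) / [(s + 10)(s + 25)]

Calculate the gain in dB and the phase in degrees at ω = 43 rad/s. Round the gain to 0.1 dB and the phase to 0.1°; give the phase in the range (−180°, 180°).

25.4 dB, 18.3°

At s = jω = j43:
zero (s+20): 20 + j43 → |·| = √(20²+43²) = √2249 ≈ 47.424, ∠ = arctan(43/20) ≈ 65.06°
zero at origin: s = j43 → |·| = 43, ∠ = 90.00°
pole (s+10): 10 + j43 → |·| = √(10²+43²) = √1949 ≈ 44.147, ∠ = arctan(43/10) ≈ 76.91°
pole (s+25): 25 + j43 → |·| = √(25²+43²) = √2474 ≈ 49.739, ∠ = arctan(43/25) ≈ 59.83°
|G| = 20 · 2039.2 / 2195.8 ≈ 18.574
Gain = 20 log₁₀(18.574) ≈ 25.38 dB
∠G = 155.06° − 136.74° = 18.32°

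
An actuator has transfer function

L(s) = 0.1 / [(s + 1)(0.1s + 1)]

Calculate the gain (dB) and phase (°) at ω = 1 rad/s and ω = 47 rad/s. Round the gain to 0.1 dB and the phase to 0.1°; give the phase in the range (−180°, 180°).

At ω = 1 rad/s:
pole (1 + j1·1) = 1 + j1 → |·| ≈ 1.4142, ∠ ≈ 45.00°
pole (1 + j1·0.1) = 1 + j0.1 → |·| ≈ 1.005, ∠ ≈ 5.71°
|L| = 0.1 · 1 / (1.4142 · 1.005) ≈ 0.07036
Gain = 20 log₁₀(0.07036) ≈ -23.05 dB
∠L = (0°) − (45.00° + 5.71°) = -50.71°

At ω = 47 rad/s:
pole (1 + j47·1) = 1 + j47 → |·| ≈ 47.011, ∠ ≈ 88.78°
pole (1 + j47·0.1) = 1 + j4.7 → |·| ≈ 4.8052, ∠ ≈ 77.99°
|L| = 0.1 · 1 / (47.011 · 4.8052) ≈ 0.00044268
Gain = 20 log₁₀(0.00044268) ≈ -67.08 dB
∠L = (0°) − (88.78° + 77.99°) = -166.77°

ω = 1: -23.1 dB, -50.7°; ω = 47: -67.1 dB, -166.8°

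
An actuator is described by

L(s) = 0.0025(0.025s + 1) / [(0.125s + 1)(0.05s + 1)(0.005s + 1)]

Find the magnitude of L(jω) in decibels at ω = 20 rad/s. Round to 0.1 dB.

-62.7 dB

At ω = 20 rad/s:
zero (1 + j20·0.025) = 1 + j0.5 → |·| ≈ 1.118, ∠ ≈ 26.57°
pole (1 + j20·0.125) = 1 + j2.5 → |·| ≈ 2.6926, ∠ ≈ 68.20°
pole (1 + j20·0.05) = 1 + j1 → |·| ≈ 1.4142, ∠ ≈ 45.00°
pole (1 + j20·0.005) = 1 + j0.1 → |·| ≈ 1.005, ∠ ≈ 5.71°
|L| = 0.0025 · 1.118 / (2.6926 · 1.4142 · 1.005) ≈ 0.00073035
Gain = 20 log₁₀(0.00073035) ≈ -62.73 dB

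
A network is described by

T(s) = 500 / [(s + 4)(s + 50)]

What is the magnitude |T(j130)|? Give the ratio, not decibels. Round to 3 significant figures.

0.0276

At s = jω = j130:
pole (s+4): 4 + j130 → |·| = √(4²+130²) = √16916 ≈ 130.06, ∠ = arctan(130/4) ≈ 88.24°
pole (s+50): 50 + j130 → |·| = √(50²+130²) = √19400 ≈ 139.28, ∠ = arctan(130/50) ≈ 68.96°
|T| = 500 / 18115 ≈ 0.027601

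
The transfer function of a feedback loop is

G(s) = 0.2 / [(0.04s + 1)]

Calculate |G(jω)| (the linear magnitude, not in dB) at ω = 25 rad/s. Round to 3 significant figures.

At ω = 25 rad/s:
pole (1 + j25·0.04) = 1 + j1 → |·| ≈ 1.4142, ∠ ≈ 45.00°
|G| = 0.2 · 1 / (1.4142) ≈ 0.14142

0.141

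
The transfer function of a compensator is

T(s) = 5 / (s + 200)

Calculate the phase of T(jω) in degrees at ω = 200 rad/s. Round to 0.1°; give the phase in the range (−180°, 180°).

-45.0°

Substitute s = j200:
Numerator: 5 = 5 + j0
Denominator: (j200) + 200 = 200 + j200
|N| = √(5² + 0²) ≈ 5, ∠N ≈ 0.00°
|D| = √(200² + 200²) ≈ 282.84, ∠D ≈ 45.00°
∠T = 0.00° − 45.00° = -45.00°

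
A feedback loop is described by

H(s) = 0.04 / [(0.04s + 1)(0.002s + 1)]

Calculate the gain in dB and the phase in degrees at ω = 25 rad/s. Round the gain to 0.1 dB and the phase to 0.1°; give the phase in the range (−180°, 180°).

At ω = 25 rad/s:
pole (1 + j25·0.04) = 1 + j1 → |·| ≈ 1.4142, ∠ ≈ 45.00°
pole (1 + j25·0.002) = 1 + j0.05 → |·| ≈ 1.0012, ∠ ≈ 2.86°
|H| = 0.04 · 1 / (1.4142 · 1.0012) ≈ 0.028251
Gain = 20 log₁₀(0.028251) ≈ -30.98 dB
∠H = (0°) − (45.00° + 2.86°) = -47.86°

-31.0 dB, -47.9°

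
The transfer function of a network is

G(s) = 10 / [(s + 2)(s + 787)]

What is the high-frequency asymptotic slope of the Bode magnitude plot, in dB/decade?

-40 dB/decade

Each pole contributes −20 dB/decade at high frequency; each zero contributes +20 dB/decade.
Net: 0 zero(s) − 2 pole(s) → -40 dB/decade.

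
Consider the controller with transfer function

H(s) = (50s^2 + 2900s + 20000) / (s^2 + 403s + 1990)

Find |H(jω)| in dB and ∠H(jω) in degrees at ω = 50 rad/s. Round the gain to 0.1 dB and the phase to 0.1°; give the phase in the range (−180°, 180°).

19.0 dB, 34.5°

Substitute s = j50:
Numerator: 50(j50)^2 + 2900(j50) + 20000 = -105000 + j145000
Denominator: (j50)^2 + 403(j50) + 1990 = -510 + j20150
|N| = √(105000² + 145000²) ≈ 1.7903e+05, ∠N ≈ 125.91°
|D| = √(510² + 20150²) ≈ 20156, ∠D ≈ 91.45°
|H| = 1.7903e+05 / 20156 ≈ 8.8822
Gain = 20 log₁₀(8.8822) ≈ 18.97 dB
∠H = 125.91° − 91.45° = 34.46°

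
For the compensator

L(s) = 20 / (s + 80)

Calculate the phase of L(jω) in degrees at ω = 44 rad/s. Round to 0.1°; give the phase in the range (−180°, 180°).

At s = jω = j44:
pole (s+80): 80 + j44 → |·| = √(80²+44²) = √8336 ≈ 91.302, ∠ = arctan(44/80) ≈ 28.81°
∠L = 0.00° − 28.81° = -28.81°

-28.8°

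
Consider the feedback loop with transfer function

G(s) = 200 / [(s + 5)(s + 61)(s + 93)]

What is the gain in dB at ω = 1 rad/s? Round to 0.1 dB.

At s = jω = j1:
pole (s+5): 5 + j1 → |·| = √(5²+1²) = √26 ≈ 5.099, ∠ = arctan(1/5) ≈ 11.31°
pole (s+61): 61 + j1 → |·| = √(61²+1²) = √3722 ≈ 61.008, ∠ = arctan(1/61) ≈ 0.94°
pole (s+93): 93 + j1 → |·| = √(93²+1²) = √8650 ≈ 93.005, ∠ = arctan(1/93) ≈ 0.62°
|G| = 200 / 28932 ≈ 0.0069128
Gain = 20 log₁₀(0.0069128) ≈ -43.21 dB

-43.2 dB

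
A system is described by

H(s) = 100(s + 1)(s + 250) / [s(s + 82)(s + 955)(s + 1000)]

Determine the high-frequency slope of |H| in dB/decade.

-40 dB/decade

Each pole contributes −20 dB/decade at high frequency; each zero contributes +20 dB/decade.
Net: 2 zero(s) − 4 pole(s) → -40 dB/decade.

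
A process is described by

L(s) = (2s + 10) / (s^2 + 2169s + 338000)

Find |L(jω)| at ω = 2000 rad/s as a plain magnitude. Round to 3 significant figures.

0.000705

Substitute s = j2000:
Numerator: 2(j2000) + 10 = 10 + j4000
Denominator: (j2000)^2 + 2169(j2000) + 338000 = -3662000 + j4338000
|N| = √(10² + 4000²) ≈ 4000, ∠N ≈ 89.86°
|D| = √(3662000² + 4338000²) ≈ 5.677e+06, ∠D ≈ 130.17°
|L| = 4000 / 5.677e+06 ≈ 0.0007046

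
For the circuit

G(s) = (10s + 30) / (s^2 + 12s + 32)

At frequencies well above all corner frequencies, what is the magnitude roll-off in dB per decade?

-20 dB/decade

Each pole contributes −20 dB/decade at high frequency; each zero contributes +20 dB/decade.
Net: 1 zero(s) − 2 pole(s) → -20 dB/decade.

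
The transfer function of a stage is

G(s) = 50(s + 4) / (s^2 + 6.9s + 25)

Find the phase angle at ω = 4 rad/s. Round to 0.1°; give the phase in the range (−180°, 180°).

At s = jω = j4:
zero (s+4): 4 + j4 → |·| = √(4²+4²) = √32 ≈ 5.6569, ∠ = arctan(4/4) ≈ 45.00°
quadratic: (j4)² + 6.9·j4 + 25 = 9 + j27.6 → |·| ≈ 29.03, ∠ ≈ 71.94°
∠G = 45.00° − 71.94° = -26.94°

-26.9°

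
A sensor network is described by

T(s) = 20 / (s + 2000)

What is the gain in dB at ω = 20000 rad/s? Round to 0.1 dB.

-60.0 dB

Substitute s = j20000:
Numerator: 20 = 20 + j0
Denominator: (j20000) + 2000 = 2000 + j20000
|N| = √(20² + 0²) ≈ 20, ∠N ≈ 0.00°
|D| = √(2000² + 20000²) ≈ 20100, ∠D ≈ 84.29°
|T| = 20 / 20100 ≈ 0.00099502
Gain = 20 log₁₀(0.00099502) ≈ -60.04 dB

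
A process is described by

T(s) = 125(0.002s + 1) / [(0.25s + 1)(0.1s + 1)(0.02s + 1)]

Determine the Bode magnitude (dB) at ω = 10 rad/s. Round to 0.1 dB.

30.2 dB

At ω = 10 rad/s:
zero (1 + j10·0.002) = 1 + j0.02 → |·| ≈ 1.0002, ∠ ≈ 1.15°
pole (1 + j10·0.25) = 1 + j2.5 → |·| ≈ 2.6926, ∠ ≈ 68.20°
pole (1 + j10·0.1) = 1 + j1 → |·| ≈ 1.4142, ∠ ≈ 45.00°
pole (1 + j10·0.02) = 1 + j0.2 → |·| ≈ 1.0198, ∠ ≈ 11.31°
|T| = 125 · 1.0002 / (2.6926 · 1.4142 · 1.0198) ≈ 32.196
Gain = 20 log₁₀(32.196) ≈ 30.16 dB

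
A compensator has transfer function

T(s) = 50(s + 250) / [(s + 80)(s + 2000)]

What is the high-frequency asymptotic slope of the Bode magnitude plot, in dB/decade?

-20 dB/decade

Each pole contributes −20 dB/decade at high frequency; each zero contributes +20 dB/decade.
Net: 1 zero(s) − 2 pole(s) → -20 dB/decade.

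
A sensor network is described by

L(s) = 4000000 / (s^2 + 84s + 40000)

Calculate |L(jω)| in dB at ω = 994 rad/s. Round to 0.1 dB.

At s = jω = j994:
quadratic: (j994)² + 84·j994 + 40000 = -948036 + j83496 → |·| ≈ 9.5171e+05, ∠ ≈ 174.97°
|L| = 4000000 / 9.5171e+05 ≈ 4.203
Gain = 20 log₁₀(4.203) ≈ 12.47 dB

12.5 dB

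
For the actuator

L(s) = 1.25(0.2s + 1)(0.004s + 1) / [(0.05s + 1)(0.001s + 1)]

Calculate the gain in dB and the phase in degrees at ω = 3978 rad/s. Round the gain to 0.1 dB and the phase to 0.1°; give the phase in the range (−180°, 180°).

At ω = 3978 rad/s:
zero (1 + j3978·0.2) = 1 + j795.6 → |·| ≈ 795.6, ∠ ≈ 89.93°
zero (1 + j3978·0.004) = 1 + j15.912 → |·| ≈ 15.943, ∠ ≈ 86.40°
pole (1 + j3978·0.05) = 1 + j198.9 → |·| ≈ 198.9, ∠ ≈ 89.71°
pole (1 + j3978·0.001) = 1 + j3.978 → |·| ≈ 4.1018, ∠ ≈ 75.89°
|L| = 1.25 · 795.6 · 15.943 / (198.9 · 4.1018) ≈ 19.434
Gain = 20 log₁₀(19.434) ≈ 25.77 dB
∠L = (89.93° + 86.40°) − (89.71° + 75.89°) = 10.73°

25.8 dB, 10.7°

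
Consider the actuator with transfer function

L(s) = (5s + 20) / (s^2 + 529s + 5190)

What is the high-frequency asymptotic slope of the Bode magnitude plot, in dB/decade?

-20 dB/decade

Each pole contributes −20 dB/decade at high frequency; each zero contributes +20 dB/decade.
Net: 1 zero(s) − 2 pole(s) → -20 dB/decade.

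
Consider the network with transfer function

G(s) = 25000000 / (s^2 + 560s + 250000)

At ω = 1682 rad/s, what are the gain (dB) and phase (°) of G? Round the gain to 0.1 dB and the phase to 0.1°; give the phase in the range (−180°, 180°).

At s = jω = j1682:
quadratic: (j1682)² + 560·j1682 + 250000 = -2579124 + j941920 → |·| ≈ 2.7457e+06, ∠ ≈ 159.94°
|G| = 25000000 / 2.7457e+06 ≈ 9.1051
Gain = 20 log₁₀(9.1051) ≈ 19.19 dB
∠G = 0.00° − 159.94° = -159.94°

19.2 dB, -159.9°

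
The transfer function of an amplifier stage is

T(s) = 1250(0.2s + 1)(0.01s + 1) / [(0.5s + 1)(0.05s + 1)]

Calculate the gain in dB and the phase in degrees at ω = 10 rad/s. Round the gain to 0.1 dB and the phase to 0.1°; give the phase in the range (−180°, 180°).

At ω = 10 rad/s:
zero (1 + j10·0.2) = 1 + j2 → |·| ≈ 2.2361, ∠ ≈ 63.43°
zero (1 + j10·0.01) = 1 + j0.1 → |·| ≈ 1.005, ∠ ≈ 5.71°
pole (1 + j10·0.5) = 1 + j5 → |·| ≈ 5.099, ∠ ≈ 78.69°
pole (1 + j10·0.05) = 1 + j0.5 → |·| ≈ 1.118, ∠ ≈ 26.57°
|T| = 1250 · 2.2361 · 1.005 / (5.099 · 1.118) ≈ 492.77
Gain = 20 log₁₀(492.77) ≈ 53.85 dB
∠T = (63.43° + 5.71°) − (78.69° + 26.57°) = -36.12°

53.9 dB, -36.1°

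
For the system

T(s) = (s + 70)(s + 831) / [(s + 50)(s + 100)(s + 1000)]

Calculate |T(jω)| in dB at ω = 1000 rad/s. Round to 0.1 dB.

At s = jω = j1000:
zero (s+70): 70 + j1000 → |·| = √(70²+1000²) = √1004900 ≈ 1002.4, ∠ = arctan(1000/70) ≈ 86.00°
zero (s+831): 831 + j1000 → |·| = √(831²+1000²) = √1690561 ≈ 1300.2, ∠ = arctan(1000/831) ≈ 50.27°
pole (s+50): 50 + j1000 → |·| = √(50²+1000²) = √1002500 ≈ 1001.2, ∠ = arctan(1000/50) ≈ 87.14°
pole (s+100): 100 + j1000 → |·| = √(100²+1000²) = √1010000 ≈ 1005, ∠ = arctan(1000/100) ≈ 84.29°
pole (s+1000): 1000 + j1000 → |·| = √(1000²+1000²) = √2000000 ≈ 1414.2, ∠ = arctan(1000/1000) ≈ 45.00°
|T| = 1 · 1.3033e+06 / 1.423e+09 ≈ 0.00091588
Gain = 20 log₁₀(0.00091588) ≈ -60.76 dB

-60.8 dB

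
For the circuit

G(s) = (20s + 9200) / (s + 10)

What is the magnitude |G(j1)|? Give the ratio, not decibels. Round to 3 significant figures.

Substitute s = j1:
Numerator: 20(j1) + 9200 = 9200 + j20
Denominator: (j1) + 10 = 10 + j1
|N| = √(9200² + 20²) ≈ 9200, ∠N ≈ 0.12°
|D| = √(10² + 1²) ≈ 10.05, ∠D ≈ 5.71°
|G| = 9200 / 10.05 ≈ 915.42

915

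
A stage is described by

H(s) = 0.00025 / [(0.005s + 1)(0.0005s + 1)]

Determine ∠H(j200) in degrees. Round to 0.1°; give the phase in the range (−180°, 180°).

At ω = 200 rad/s:
pole (1 + j200·0.005) = 1 + j1 → |·| ≈ 1.4142, ∠ ≈ 45.00°
pole (1 + j200·0.0005) = 1 + j0.1 → |·| ≈ 1.005, ∠ ≈ 5.71°
∠H = (0°) − (45.00° + 5.71°) = -50.71°

-50.7°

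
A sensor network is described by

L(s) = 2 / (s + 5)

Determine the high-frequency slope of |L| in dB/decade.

Each pole contributes −20 dB/decade at high frequency; each zero contributes +20 dB/decade.
Net: 0 zero(s) − 1 pole(s) → -20 dB/decade.

-20 dB/decade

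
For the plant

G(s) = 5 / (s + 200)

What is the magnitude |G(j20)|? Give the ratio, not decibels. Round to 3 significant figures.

0.0249

At s = jω = j20:
pole (s+200): 200 + j20 → |·| = √(200²+20²) = √40400 ≈ 201, ∠ = arctan(20/200) ≈ 5.71°
|G| = 5 / 201 ≈ 0.024876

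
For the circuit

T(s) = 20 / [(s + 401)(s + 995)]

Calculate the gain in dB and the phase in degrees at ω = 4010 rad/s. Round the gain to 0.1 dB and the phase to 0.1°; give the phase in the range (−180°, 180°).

At s = jω = j4010:
pole (s+401): 401 + j4010 → |·| = √(401²+4010²) = √16240901 ≈ 4030, ∠ = arctan(4010/401) ≈ 84.29°
pole (s+995): 995 + j4010 → |·| = √(995²+4010²) = √17070125 ≈ 4131.6, ∠ = arctan(4010/995) ≈ 76.06°
|T| = 20 / 1.665e+07 ≈ 1.2012e-06
Gain = 20 log₁₀(1.2012e-06) ≈ -118.41 dB
∠T = 0.00° − 160.35° = -160.35°

-118.4 dB, -160.4°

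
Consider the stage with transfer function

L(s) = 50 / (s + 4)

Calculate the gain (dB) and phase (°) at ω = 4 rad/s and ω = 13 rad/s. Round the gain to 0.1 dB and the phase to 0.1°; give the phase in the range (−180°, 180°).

At s = jω = j4:
pole (s+4): 4 + j4 → |·| = √(4²+4²) = √32 ≈ 5.6569, ∠ = arctan(4/4) ≈ 45.00°
|L| = 50 / 5.6569 ≈ 8.8388
Gain = 20 log₁₀(8.8388) ≈ 18.93 dB
∠L = 0.00° − 45.00° = -45.00°

At s = jω = j13:
pole (s+4): 4 + j13 → |·| = √(4²+13²) = √185 ≈ 13.601, ∠ = arctan(13/4) ≈ 72.90°
|L| = 50 / 13.601 ≈ 3.6762
Gain = 20 log₁₀(3.6762) ≈ 11.31 dB
∠L = 0.00° − 72.90° = -72.90°

ω = 4: 18.9 dB, -45.0°; ω = 13: 11.3 dB, -72.9°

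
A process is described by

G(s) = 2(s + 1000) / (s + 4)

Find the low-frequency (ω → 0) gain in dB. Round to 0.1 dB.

54.0 dB

G(0) = 2·1000 / (4) = 500
20 log₁₀(500) ≈ 53.98 dB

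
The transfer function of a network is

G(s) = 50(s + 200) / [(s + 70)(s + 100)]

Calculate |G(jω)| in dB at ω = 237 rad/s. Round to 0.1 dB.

At s = jω = j237:
zero (s+200): 200 + j237 → |·| = √(200²+237²) = √96169 ≈ 310.11, ∠ = arctan(237/200) ≈ 49.84°
pole (s+70): 70 + j237 → |·| = √(70²+237²) = √61069 ≈ 247.12, ∠ = arctan(237/70) ≈ 73.55°
pole (s+100): 100 + j237 → |·| = √(100²+237²) = √66169 ≈ 257.23, ∠ = arctan(237/100) ≈ 67.12°
|G| = 50 · 310.11 / 63567 ≈ 0.24392
Gain = 20 log₁₀(0.24392) ≈ -12.26 dB

-12.3 dB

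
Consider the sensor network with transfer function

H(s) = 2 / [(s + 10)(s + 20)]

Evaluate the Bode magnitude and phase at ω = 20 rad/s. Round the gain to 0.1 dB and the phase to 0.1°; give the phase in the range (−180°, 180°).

-50.0 dB, -108.4°

At s = jω = j20:
pole (s+10): 10 + j20 → |·| = √(10²+20²) = √500 ≈ 22.361, ∠ = arctan(20/10) ≈ 63.43°
pole (s+20): 20 + j20 → |·| = √(20²+20²) = √800 ≈ 28.284, ∠ = arctan(20/20) ≈ 45.00°
|H| = 2 / 632.46 ≈ 0.0031623
Gain = 20 log₁₀(0.0031623) ≈ -50.00 dB
∠H = 0.00° − 108.43° = -108.43°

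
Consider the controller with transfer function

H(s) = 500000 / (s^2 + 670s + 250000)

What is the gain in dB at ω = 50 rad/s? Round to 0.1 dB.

At s = jω = j50:
quadratic: (j50)² + 670·j50 + 250000 = 247500 + j33500 → |·| ≈ 2.4976e+05, ∠ ≈ 7.71°
|H| = 500000 / 2.4976e+05 ≈ 2.0019
Gain = 20 log₁₀(2.0019) ≈ 6.03 dB

6.0 dB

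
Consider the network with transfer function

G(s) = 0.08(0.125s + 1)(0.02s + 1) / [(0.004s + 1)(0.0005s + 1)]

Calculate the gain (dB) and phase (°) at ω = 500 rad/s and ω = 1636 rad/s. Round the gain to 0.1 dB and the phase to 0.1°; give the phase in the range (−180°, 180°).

ω = 500: 26.8 dB, 95.9°; ω = 1636: 35.9 dB, 57.4°

At ω = 500 rad/s:
zero (1 + j500·0.125) = 1 + j62.5 → |·| ≈ 62.508, ∠ ≈ 89.08°
zero (1 + j500·0.02) = 1 + j10 → |·| ≈ 10.05, ∠ ≈ 84.29°
pole (1 + j500·0.004) = 1 + j2 → |·| ≈ 2.2361, ∠ ≈ 63.43°
pole (1 + j500·0.0005) = 1 + j0.25 → |·| ≈ 1.0308, ∠ ≈ 14.04°
|G| = 0.08 · 62.508 · 10.05 / (2.2361 · 1.0308) ≈ 21.803
Gain = 20 log₁₀(21.803) ≈ 26.77 dB
∠G = (89.08° + 84.29°) − (63.43° + 14.04°) = 95.90°

At ω = 1636 rad/s:
zero (1 + j1636·0.125) = 1 + j204.5 → |·| ≈ 204.5, ∠ ≈ 89.72°
zero (1 + j1636·0.02) = 1 + j32.72 → |·| ≈ 32.735, ∠ ≈ 88.25°
pole (1 + j1636·0.004) = 1 + j6.544 → |·| ≈ 6.62, ∠ ≈ 81.31°
pole (1 + j1636·0.0005) = 1 + j0.818 → |·| ≈ 1.2919, ∠ ≈ 39.28°
|G| = 0.08 · 204.5 · 32.735 / (6.62 · 1.2919) ≈ 62.619
Gain = 20 log₁₀(62.619) ≈ 35.93 dB
∠G = (89.72° + 88.25°) − (81.31° + 39.28°) = 57.38°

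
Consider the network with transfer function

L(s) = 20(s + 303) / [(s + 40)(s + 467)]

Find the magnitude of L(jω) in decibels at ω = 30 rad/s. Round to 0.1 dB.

-11.7 dB

At s = jω = j30:
zero (s+303): 303 + j30 → |·| = √(303²+30²) = √92709 ≈ 304.48, ∠ = arctan(30/303) ≈ 5.65°
pole (s+40): 40 + j30 → |·| = √(40²+30²) = √2500 ≈ 50, ∠ = arctan(30/40) ≈ 36.87°
pole (s+467): 467 + j30 → |·| = √(467²+30²) = √218989 ≈ 467.96, ∠ = arctan(30/467) ≈ 3.68°
|L| = 20 · 304.48 / 23398 ≈ 0.26026
Gain = 20 log₁₀(0.26026) ≈ -11.69 dB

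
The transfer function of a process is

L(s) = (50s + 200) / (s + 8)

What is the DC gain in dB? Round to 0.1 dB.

28.0 dB

L(0) = 200 / 8 = 25
20 log₁₀(25) ≈ 27.96 dB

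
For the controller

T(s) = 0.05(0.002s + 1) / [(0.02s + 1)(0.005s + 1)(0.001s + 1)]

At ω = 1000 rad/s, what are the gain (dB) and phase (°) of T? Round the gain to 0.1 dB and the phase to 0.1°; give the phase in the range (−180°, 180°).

At ω = 1000 rad/s:
zero (1 + j1000·0.002) = 1 + j2 → |·| ≈ 2.2361, ∠ ≈ 63.43°
pole (1 + j1000·0.02) = 1 + j20 → |·| ≈ 20.025, ∠ ≈ 87.14°
pole (1 + j1000·0.005) = 1 + j5 → |·| ≈ 5.099, ∠ ≈ 78.69°
pole (1 + j1000·0.001) = 1 + j1 → |·| ≈ 1.4142, ∠ ≈ 45.00°
|T| = 0.05 · 2.2361 / (20.025 · 5.099 · 1.4142) ≈ 0.00077427
Gain = 20 log₁₀(0.00077427) ≈ -62.22 dB
∠T = (63.43°) − (87.14° + 78.69° + 45.00°) = -147.40°

-62.2 dB, -147.4°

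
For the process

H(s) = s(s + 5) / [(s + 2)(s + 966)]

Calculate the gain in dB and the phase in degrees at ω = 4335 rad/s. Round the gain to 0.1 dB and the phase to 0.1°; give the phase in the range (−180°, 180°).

At s = jω = j4335:
zero (s+5): 5 + j4335 → |·| = √(5²+4335²) = √18792250 ≈ 4335, ∠ = arctan(4335/5) ≈ 89.93°
zero at origin: s = j4335 → |·| = 4335, ∠ = 90.00°
pole (s+2): 2 + j4335 → |·| = √(2²+4335²) = √18792229 ≈ 4335, ∠ = arctan(4335/2) ≈ 89.97°
pole (s+966): 966 + j4335 → |·| = √(966²+4335²) = √19725381 ≈ 4441.3, ∠ = arctan(4335/966) ≈ 77.44°
|H| = 1 · 1.8792e+07 / 1.9253e+07 ≈ 0.97606
Gain = 20 log₁₀(0.97606) ≈ -0.21 dB
∠H = 179.93° − 167.41° = 12.52°

-0.2 dB, 12.5°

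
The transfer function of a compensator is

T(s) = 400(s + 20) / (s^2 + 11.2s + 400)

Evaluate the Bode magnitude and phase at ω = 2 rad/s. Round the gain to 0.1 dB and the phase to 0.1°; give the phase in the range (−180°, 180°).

At s = jω = j2:
zero (s+20): 20 + j2 → |·| = √(20²+2²) = √404 ≈ 20.1, ∠ = arctan(2/20) ≈ 5.71°
quadratic: (j2)² + 11.2·j2 + 400 = 396 + j22.4 → |·| ≈ 396.63, ∠ ≈ 3.24°
|T| = 400 · 20.1 / 396.63 ≈ 20.271
Gain = 20 log₁₀(20.271) ≈ 26.14 dB
∠T = 5.71° − 3.24° = 2.47°

26.1 dB, 2.5°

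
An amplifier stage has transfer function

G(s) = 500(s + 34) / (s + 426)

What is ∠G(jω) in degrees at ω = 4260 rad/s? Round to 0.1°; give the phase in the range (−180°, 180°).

5.3°

At s = jω = j4260:
zero (s+34): 34 + j4260 → |·| = √(34²+4260²) = √18148756 ≈ 4260.1, ∠ = arctan(4260/34) ≈ 89.54°
pole (s+426): 426 + j4260 → |·| = √(426²+4260²) = √18329076 ≈ 4281.2, ∠ = arctan(4260/426) ≈ 84.29°
∠G = 89.54° − 84.29° = 5.25°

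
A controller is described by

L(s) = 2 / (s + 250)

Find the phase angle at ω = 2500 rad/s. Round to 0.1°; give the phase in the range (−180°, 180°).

Substitute s = j2500:
Numerator: 2 = 2 + j0
Denominator: (j2500) + 250 = 250 + j2500
|N| = √(2² + 0²) ≈ 2, ∠N ≈ 0.00°
|D| = √(250² + 2500²) ≈ 2512.5, ∠D ≈ 84.29°
∠L = 0.00° − 84.29° = -84.29°

-84.3°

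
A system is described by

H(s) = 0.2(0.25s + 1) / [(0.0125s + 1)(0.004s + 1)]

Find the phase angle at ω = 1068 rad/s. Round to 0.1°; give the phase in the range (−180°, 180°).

-72.8°

At ω = 1068 rad/s:
zero (1 + j1068·0.25) = 1 + j267 → |·| ≈ 267, ∠ ≈ 89.79°
pole (1 + j1068·0.0125) = 1 + j13.35 → |·| ≈ 13.387, ∠ ≈ 85.72°
pole (1 + j1068·0.004) = 1 + j4.272 → |·| ≈ 4.3875, ∠ ≈ 76.83°
∠H = (89.79°) − (85.72° + 76.83°) = -72.76°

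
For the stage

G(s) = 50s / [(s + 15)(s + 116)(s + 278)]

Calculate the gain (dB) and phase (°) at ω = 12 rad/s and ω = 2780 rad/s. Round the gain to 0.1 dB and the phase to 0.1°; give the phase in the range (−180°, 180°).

At s = jω = j12:
zero at origin: s = j12 → |·| = 12, ∠ = 90.00°
pole (s+15): 15 + j12 → |·| = √(15²+12²) = √369 ≈ 19.209, ∠ = arctan(12/15) ≈ 38.66°
pole (s+116): 116 + j12 → |·| = √(116²+12²) = √13600 ≈ 116.62, ∠ = arctan(12/116) ≈ 5.91°
pole (s+278): 278 + j12 → |·| = √(278²+12²) = √77428 ≈ 278.26, ∠ = arctan(12/278) ≈ 2.47°
|G| = 50 · 12 / 6.2335e+05 ≈ 0.00096254
Gain = 20 log₁₀(0.00096254) ≈ -60.33 dB
∠G = 90.00° − 47.04° = 42.96°

At s = jω = j2780:
zero at origin: s = j2780 → |·| = 2780, ∠ = 90.00°
pole (s+15): 15 + j2780 → |·| = √(15²+2780²) = √7728625 ≈ 2780, ∠ = arctan(2780/15) ≈ 89.69°
pole (s+116): 116 + j2780 → |·| = √(116²+2780²) = √7741856 ≈ 2782.4, ∠ = arctan(2780/116) ≈ 87.61°
pole (s+278): 278 + j2780 → |·| = √(278²+2780²) = √7805684 ≈ 2793.9, ∠ = arctan(2780/278) ≈ 84.29°
|G| = 50 · 2780 / 2.1611e+10 ≈ 6.4319e-06
Gain = 20 log₁₀(6.4319e-06) ≈ -103.83 dB
∠G = 90.00° − 261.59° = -171.59°

ω = 12: -60.3 dB, 43.0°; ω = 2780: -103.8 dB, -171.6°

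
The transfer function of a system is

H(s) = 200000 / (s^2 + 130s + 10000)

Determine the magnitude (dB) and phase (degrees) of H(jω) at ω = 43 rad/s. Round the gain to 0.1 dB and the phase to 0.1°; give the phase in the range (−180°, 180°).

At s = jω = j43:
quadratic: (j43)² + 130·j43 + 10000 = 8151 + j5590 → |·| ≈ 9883.7, ∠ ≈ 34.44°
|H| = 200000 / 9883.7 ≈ 20.235
Gain = 20 log₁₀(20.235) ≈ 26.12 dB
∠H = 0.00° − 34.44° = -34.44°

26.1 dB, -34.4°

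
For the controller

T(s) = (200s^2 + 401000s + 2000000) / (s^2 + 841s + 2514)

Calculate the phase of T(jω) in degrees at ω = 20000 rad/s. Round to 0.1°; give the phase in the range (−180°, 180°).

-3.3°

Substitute s = j20000:
Numerator: 200(j20000)^2 + 401000(j20000) + 2000000 = -79998000000 + j8020000000
Denominator: (j20000)^2 + 841(j20000) + 2514 = -399997486 + j16820000
|N| = √(79998000000² + 8020000000²) ≈ 8.0399e+10, ∠N ≈ 174.28°
|D| = √(399997486² + 16820000²) ≈ 4.0035e+08, ∠D ≈ 177.59°
∠T = 174.28° − 177.59° = -3.31°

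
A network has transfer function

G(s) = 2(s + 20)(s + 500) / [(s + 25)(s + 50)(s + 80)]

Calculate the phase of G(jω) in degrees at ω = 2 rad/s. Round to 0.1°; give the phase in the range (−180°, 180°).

At s = jω = j2:
zero (s+20): 20 + j2 → |·| = √(20²+2²) = √404 ≈ 20.1, ∠ = arctan(2/20) ≈ 5.71°
zero (s+500): 500 + j2 → |·| = √(500²+2²) = √250004 ≈ 500, ∠ = arctan(2/500) ≈ 0.23°
pole (s+25): 25 + j2 → |·| = √(25²+2²) = √629 ≈ 25.08, ∠ = arctan(2/25) ≈ 4.57°
pole (s+50): 50 + j2 → |·| = √(50²+2²) = √2504 ≈ 50.04, ∠ = arctan(2/50) ≈ 2.29°
pole (s+80): 80 + j2 → |·| = √(80²+2²) = √6404 ≈ 80.025, ∠ = arctan(2/80) ≈ 1.43°
∠G = 5.94° − 8.29° = -2.35°

-2.4°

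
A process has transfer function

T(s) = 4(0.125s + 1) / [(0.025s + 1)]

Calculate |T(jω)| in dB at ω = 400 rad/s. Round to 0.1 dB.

26.0 dB

At ω = 400 rad/s:
zero (1 + j400·0.125) = 1 + j50 → |·| ≈ 50.01, ∠ ≈ 88.85°
pole (1 + j400·0.025) = 1 + j10 → |·| ≈ 10.05, ∠ ≈ 84.29°
|T| = 4 · 50.01 / (10.05) ≈ 19.904
Gain = 20 log₁₀(19.904) ≈ 25.98 dB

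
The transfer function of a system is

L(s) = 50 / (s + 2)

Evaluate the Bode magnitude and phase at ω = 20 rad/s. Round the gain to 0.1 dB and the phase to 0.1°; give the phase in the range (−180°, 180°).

7.9 dB, -84.3°

Substitute s = j20:
Numerator: 50 = 50 + j0
Denominator: (j20) + 2 = 2 + j20
|N| = √(50² + 0²) ≈ 50, ∠N ≈ 0.00°
|D| = √(2² + 20²) ≈ 20.1, ∠D ≈ 84.29°
|L| = 50 / 20.1 ≈ 2.4876
Gain = 20 log₁₀(2.4876) ≈ 7.92 dB
∠L = 0.00° − 84.29° = -84.29°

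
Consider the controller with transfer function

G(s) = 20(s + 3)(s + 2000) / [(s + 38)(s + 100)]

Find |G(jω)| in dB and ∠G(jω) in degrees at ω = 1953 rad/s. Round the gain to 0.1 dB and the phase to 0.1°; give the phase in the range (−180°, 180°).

29.1 dB, -41.7°

At s = jω = j1953:
zero (s+3): 3 + j1953 → |·| = √(3²+1953²) = √3814218 ≈ 1953, ∠ = arctan(1953/3) ≈ 89.91°
zero (s+2000): 2000 + j1953 → |·| = √(2000²+1953²) = √7814209 ≈ 2795.4, ∠ = arctan(1953/2000) ≈ 44.32°
pole (s+38): 38 + j1953 → |·| = √(38²+1953²) = √3815653 ≈ 1953.4, ∠ = arctan(1953/38) ≈ 88.89°
pole (s+100): 100 + j1953 → |·| = √(100²+1953²) = √3824209 ≈ 1955.6, ∠ = arctan(1953/100) ≈ 87.07°
|G| = 20 · 5.4594e+06 / 3.8201e+06 ≈ 28.582
Gain = 20 log₁₀(28.582) ≈ 29.12 dB
∠G = 134.23° − 175.96° = -41.73°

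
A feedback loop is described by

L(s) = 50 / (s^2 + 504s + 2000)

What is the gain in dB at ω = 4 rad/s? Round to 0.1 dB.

-35.1 dB

Substitute s = j4:
Numerator: 50 = 50 + j0
Denominator: (j4)^2 + 504(j4) + 2000 = 1984 + j2016
|N| = √(50² + 0²) ≈ 50, ∠N ≈ 0.00°
|D| = √(1984² + 2016²) ≈ 2828.5, ∠D ≈ 45.46°
|L| = 50 / 2828.5 ≈ 0.017677
Gain = 20 log₁₀(0.017677) ≈ -35.05 dB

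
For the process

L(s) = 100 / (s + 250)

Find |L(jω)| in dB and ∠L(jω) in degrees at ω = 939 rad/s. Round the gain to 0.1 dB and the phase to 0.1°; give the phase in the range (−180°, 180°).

-19.8 dB, -75.1°

At s = jω = j939:
pole (s+250): 250 + j939 → |·| = √(250²+939²) = √944221 ≈ 971.71, ∠ = arctan(939/250) ≈ 75.09°
|L| = 100 / 971.71 ≈ 0.10291
Gain = 20 log₁₀(0.10291) ≈ -19.75 dB
∠L = 0.00° − 75.09° = -75.09°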